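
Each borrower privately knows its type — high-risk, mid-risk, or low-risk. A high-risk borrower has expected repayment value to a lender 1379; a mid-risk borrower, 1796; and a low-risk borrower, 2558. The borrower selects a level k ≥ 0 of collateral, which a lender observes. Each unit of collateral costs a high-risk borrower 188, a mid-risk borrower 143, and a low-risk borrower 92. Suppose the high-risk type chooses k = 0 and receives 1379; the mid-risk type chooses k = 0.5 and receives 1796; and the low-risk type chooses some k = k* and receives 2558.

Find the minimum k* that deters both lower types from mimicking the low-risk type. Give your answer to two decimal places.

Mid-risk type (on-path payoff 1796 − 143×0.5 = 1724.5) won't mimic when 1724.5 ≥ 2558 − 143·k*, i.e. k* ≥ 5.83.
High-risk type (on-path payoff 1379) won't mimic when 1379 ≥ 2558 − 188·k*, i.e. k* ≥ 6.27.
Both must hold, so k* = max(6.27, 5.83) = 6.27. The high-risk type's constraint binds.

6.27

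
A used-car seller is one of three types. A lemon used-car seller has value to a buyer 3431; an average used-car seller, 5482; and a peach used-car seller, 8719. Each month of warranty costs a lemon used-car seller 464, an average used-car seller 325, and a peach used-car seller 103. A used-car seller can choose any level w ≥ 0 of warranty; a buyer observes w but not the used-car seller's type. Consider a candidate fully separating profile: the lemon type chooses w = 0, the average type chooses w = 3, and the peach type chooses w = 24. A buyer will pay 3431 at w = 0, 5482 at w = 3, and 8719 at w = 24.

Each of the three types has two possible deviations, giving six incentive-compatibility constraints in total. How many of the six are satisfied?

Peach (own payoff 8719 − 103×24 = 6247): to w=0 gives 3431 → no gain ✓; to w=3 gives 5482 − 103×3 = 5173 → no gain ✓.
Lemon (own payoff 3431): to w=3 gives 5482 − 464×3 = 4090 → profitable ✗; to w=24 gives 8719 − 464×24 = -2417 → no gain ✓.
Average (own payoff 5482 − 325×3 = 4507): to w=0 gives 3431 → no gain ✓; to w=24 gives 8719 − 325×24 = 919 → no gain ✓.
5 of the 6 constraints hold; not an equilibrium.

5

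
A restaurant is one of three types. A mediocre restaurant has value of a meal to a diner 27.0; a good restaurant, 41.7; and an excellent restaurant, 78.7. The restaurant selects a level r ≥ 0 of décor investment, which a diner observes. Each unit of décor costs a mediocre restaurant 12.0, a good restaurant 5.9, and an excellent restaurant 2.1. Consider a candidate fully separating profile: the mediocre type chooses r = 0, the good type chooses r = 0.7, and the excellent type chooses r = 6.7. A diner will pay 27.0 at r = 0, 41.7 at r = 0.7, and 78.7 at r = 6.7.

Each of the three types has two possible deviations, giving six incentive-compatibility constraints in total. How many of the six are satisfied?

4

Good (own payoff 41.7 − 5.9×0.7 = 37.57): to r=0 gives 27.0 → no gain ✓; to r=6.7 gives 78.7 − 5.9×6.7 = 39.17 → profitable ✗.
Excellent (own payoff 78.7 − 2.1×6.7 = 64.63): to r=0 gives 27.0 → no gain ✓; to r=0.7 gives 41.7 − 2.1×0.7 = 40.23 → no gain ✓.
Mediocre (own payoff 27.0): to r=0.7 gives 41.7 − 12.0×0.7 = 33.3 → profitable ✗; to r=6.7 gives 78.7 − 12.0×6.7 = -1.7 → no gain ✓.
4 of the 6 constraints hold; not an equilibrium.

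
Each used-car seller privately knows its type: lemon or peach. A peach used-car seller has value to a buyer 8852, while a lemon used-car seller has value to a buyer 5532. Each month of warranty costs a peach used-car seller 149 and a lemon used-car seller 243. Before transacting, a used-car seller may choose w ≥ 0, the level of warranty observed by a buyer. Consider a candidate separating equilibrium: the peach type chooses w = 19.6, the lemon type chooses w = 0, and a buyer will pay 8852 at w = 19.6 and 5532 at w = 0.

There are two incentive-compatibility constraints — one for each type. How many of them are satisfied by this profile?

2

Lemon type: stay at 0 → 5532; mimic → 8852 − 243 × 19.6 = 4089.2. IC holds (5532 ≥ 4089.2).
Peach type: signal → 8852 − 149 × 19.6 = 5931.6; deviate to 0 → 5532. IC holds (5931.6 ≥ 5532).
2 of 2 constraints hold, so this is a separating equilibrium.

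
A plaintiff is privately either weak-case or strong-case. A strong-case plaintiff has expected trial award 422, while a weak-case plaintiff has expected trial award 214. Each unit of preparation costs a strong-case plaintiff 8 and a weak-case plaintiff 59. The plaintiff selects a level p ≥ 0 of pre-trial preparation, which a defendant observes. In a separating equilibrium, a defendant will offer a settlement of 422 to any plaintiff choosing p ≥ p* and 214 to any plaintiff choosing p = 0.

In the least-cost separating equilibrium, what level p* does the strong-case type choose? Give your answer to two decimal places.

A weak-case plaintiff choosing p = 0 receives 214.
Imitating at p* instead would pay 422 at cost 59·p*, netting 422 − 59·p*.
Indifference: 214 = 422 − 59·p*, so p* = (422 − 214) / 59 ≈ 3.53.
This is the weak-case type's binding incentive-compatibility constraint; any p ≥ 3.53 sustains separation on that side.

3.53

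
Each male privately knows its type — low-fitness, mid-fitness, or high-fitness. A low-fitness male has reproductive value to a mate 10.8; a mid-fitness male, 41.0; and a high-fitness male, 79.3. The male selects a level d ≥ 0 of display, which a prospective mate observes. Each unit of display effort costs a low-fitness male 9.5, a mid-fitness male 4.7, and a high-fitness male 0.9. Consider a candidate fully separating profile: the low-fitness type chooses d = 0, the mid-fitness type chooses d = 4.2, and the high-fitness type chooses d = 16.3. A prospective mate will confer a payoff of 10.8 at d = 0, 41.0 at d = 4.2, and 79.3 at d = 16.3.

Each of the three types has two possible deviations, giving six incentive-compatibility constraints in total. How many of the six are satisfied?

Mid-fitness (own payoff 41.0 − 4.7×4.2 = 21.26): to d=0 gives 10.8 → no gain ✓; to d=16.3 gives 79.3 − 4.7×16.3 = 2.69 → no gain ✓.
High-fitness (own payoff 79.3 − 0.9×16.3 = 64.63): to d=0 gives 10.8 → no gain ✓; to d=4.2 gives 41.0 − 0.9×4.2 = 37.22 → no gain ✓.
Low-fitness (own payoff 10.8): to d=4.2 gives 41.0 − 9.5×4.2 = 1.1 → no gain ✓; to d=16.3 gives 79.3 − 9.5×16.3 = -75.55 → no gain ✓.
6 of the 6 constraints hold; this profile is a separating equilibrium.

6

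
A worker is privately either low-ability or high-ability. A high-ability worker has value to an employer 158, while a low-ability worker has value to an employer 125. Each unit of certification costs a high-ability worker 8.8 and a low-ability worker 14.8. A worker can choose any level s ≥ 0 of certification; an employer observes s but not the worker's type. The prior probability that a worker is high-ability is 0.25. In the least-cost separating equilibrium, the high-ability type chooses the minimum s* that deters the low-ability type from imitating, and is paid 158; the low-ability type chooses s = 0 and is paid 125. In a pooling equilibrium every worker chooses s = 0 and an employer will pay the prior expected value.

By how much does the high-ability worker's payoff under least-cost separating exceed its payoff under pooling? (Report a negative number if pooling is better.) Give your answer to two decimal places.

5.13

Least-cost separating signal: s* solves 125 = 158 − 14.8·s*, so s* = (158 − 125)/14.8 ≈ 2.2297.
High-ability type's separating payoff: 158 − 8.8 × s* = 158 − 8.8 × (158 − 125)/14.8 = 158 − 290.4/14.8 ≈ 138.3784.
Pooling payoff: 0.25 × 158 + 0.75 × 125 = 133.25.
Difference: 138.3784 − 133.25 = 5.1284, i.e. 5.13 to two decimal places.
The high-ability type prefers to separate.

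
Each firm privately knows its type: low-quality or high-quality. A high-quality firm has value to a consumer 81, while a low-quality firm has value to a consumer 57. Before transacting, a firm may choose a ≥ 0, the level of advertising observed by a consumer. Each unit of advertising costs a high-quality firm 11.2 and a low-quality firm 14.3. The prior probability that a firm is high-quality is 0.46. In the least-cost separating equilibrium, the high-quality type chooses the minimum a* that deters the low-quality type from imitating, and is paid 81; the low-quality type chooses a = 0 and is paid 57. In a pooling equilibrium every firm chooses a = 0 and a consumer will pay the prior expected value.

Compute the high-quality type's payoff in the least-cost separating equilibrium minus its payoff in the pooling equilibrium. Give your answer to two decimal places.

-5.84

Least-cost separating signal: a* solves 57 = 81 − 14.3·a*, so a* = (81 − 57)/14.3 ≈ 1.6783.
High-quality type's separating payoff: 81 − 11.2 × a* = 81 − 11.2 × (81 − 57)/14.3 = 81 − 268.8/14.3 ≈ 62.2028.
Pooling payoff: 0.46 × 81 + 0.54 × 57 = 68.04.
Difference: 62.2028 − 68.04 = -5.8372, i.e. -5.84 to two decimal places.
The high-quality type would prefer the pooling outcome.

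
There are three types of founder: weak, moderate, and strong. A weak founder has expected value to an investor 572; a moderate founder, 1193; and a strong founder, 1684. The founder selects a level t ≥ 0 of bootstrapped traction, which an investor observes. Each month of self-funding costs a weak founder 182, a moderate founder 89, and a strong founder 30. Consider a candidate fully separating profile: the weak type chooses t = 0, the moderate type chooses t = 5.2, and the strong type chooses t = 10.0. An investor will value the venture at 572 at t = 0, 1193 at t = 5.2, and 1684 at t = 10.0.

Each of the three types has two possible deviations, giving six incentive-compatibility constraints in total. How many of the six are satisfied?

Weak (own payoff 572): to t=5.2 gives 1193 − 182×5.2 = 246.6 → no gain ✓; to t=10.0 gives 1684 − 182×10.0 = -136 → no gain ✓.
Moderate (own payoff 1193 − 89×5.2 = 730.2): to t=0 gives 572 → no gain ✓; to t=10.0 gives 1684 − 89×10.0 = 794 → profitable ✗.
Strong (own payoff 1684 − 30×10.0 = 1384): to t=0 gives 572 → no gain ✓; to t=5.2 gives 1193 − 30×5.2 = 1037 → no gain ✓.
5 of the 6 constraints hold; not an equilibrium.

5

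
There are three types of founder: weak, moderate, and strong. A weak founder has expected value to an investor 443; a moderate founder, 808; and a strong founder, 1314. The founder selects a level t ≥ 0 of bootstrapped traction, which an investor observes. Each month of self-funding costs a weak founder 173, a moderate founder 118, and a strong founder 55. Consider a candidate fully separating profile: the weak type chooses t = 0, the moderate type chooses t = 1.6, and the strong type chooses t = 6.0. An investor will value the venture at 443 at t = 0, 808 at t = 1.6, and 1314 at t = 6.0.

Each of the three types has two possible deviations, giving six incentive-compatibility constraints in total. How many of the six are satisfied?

Strong (own payoff 1314 − 55×6.0 = 984): to t=0 gives 443 → no gain ✓; to t=1.6 gives 808 − 55×1.6 = 720 → no gain ✓.
Weak (own payoff 443): to t=1.6 gives 808 − 173×1.6 = 531.2 → profitable ✗; to t=6.0 gives 1314 − 173×6.0 = 276 → no gain ✓.
Moderate (own payoff 808 − 118×1.6 = 619.2): to t=0 gives 443 → no gain ✓; to t=6.0 gives 1314 − 118×6.0 = 606 → no gain ✓.
5 of the 6 constraints hold; not an equilibrium.

5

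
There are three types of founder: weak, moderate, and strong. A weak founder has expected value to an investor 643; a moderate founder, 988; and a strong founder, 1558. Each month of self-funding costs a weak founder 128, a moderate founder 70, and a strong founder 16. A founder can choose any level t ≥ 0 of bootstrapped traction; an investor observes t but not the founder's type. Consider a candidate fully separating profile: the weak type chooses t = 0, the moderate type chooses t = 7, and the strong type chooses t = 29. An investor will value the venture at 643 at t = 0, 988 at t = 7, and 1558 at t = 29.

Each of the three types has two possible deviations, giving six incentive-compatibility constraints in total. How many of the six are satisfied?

5

Weak (own payoff 643): to t=7 gives 988 − 128×7 = 92 → no gain ✓; to t=29 gives 1558 − 128×29 = -2154 → no gain ✓.
Strong (own payoff 1558 − 16×29 = 1094): to t=0 gives 643 → no gain ✓; to t=7 gives 988 − 16×7 = 876 → no gain ✓.
Moderate (own payoff 988 − 70×7 = 498): to t=0 gives 643 → profitable ✗; to t=29 gives 1558 − 70×29 = -472 → no gain ✓.
5 of the 6 constraints hold; not an equilibrium.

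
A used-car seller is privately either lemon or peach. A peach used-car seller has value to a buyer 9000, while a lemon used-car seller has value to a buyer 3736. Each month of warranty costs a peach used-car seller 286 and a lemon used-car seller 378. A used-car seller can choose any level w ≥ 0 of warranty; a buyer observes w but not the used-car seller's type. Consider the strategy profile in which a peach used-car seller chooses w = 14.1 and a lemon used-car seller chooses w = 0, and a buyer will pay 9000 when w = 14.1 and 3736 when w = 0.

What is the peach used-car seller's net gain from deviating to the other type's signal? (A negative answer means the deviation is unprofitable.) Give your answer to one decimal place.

Playing w = 14.1 the peach used-car seller receives 9000 − 286 × 14.1 = 4967.4.
Deviating to w = 0 yields 3736 instead.
Gain from deviating: 3736 − 4967.4 = -1231.4.
The gain is negative, so the peach type's incentive-compatibility constraint is satisfied.

-1231.4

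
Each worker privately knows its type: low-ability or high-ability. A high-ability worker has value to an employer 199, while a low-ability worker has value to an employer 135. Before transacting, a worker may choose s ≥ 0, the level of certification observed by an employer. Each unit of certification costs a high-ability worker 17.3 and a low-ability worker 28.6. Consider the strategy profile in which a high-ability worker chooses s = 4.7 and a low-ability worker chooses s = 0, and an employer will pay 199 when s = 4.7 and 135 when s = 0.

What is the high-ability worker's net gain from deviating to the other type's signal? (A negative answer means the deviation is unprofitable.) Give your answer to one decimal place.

Playing s = 4.7 the high-ability worker receives 199 − 17.3 × 4.7 = 117.69.
Deviating to s = 0 yields 135 instead.
Gain from deviating: 135 − 117.69 = 17.31, i.e. 17.3 to one decimal place.
The gain is positive, so the high-ability type's incentive-compatibility constraint is violated — this profile is not a separating equilibrium.

17.3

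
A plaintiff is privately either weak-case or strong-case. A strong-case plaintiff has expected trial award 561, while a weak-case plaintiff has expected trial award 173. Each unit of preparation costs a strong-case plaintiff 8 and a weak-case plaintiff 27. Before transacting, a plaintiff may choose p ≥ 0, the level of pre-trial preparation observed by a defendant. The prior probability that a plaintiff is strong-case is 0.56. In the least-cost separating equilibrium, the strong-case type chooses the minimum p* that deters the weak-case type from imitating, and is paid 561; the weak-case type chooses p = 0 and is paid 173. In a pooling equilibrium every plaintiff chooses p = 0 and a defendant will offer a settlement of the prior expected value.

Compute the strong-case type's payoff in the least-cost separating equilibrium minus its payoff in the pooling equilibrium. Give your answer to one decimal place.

55.8

Least-cost separating signal: p* solves 173 = 561 − 27·p*, so p* = (561 − 173)/27 ≈ 14.3704.
Strong-case type's separating payoff: 561 − 8 × p* = 561 − 8 × (561 − 173)/27 = 561 − 3104/27 ≈ 446.037.
Pooling payoff: 0.56 × 561 + 0.44 × 173 = 390.28.
Difference: 446.037 − 390.28 = 55.757, i.e. 55.8 to one decimal place.
The strong-case type prefers to separate.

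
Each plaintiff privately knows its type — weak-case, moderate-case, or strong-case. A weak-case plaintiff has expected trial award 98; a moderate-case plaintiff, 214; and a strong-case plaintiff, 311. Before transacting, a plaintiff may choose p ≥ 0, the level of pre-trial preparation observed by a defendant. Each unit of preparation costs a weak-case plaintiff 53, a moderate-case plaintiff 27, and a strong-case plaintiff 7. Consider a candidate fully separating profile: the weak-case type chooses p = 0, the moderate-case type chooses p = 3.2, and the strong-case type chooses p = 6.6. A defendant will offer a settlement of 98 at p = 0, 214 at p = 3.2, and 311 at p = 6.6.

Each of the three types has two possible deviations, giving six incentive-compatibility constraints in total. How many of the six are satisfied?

5

Strong-case (own payoff 311 − 7×6.6 = 264.8): to p=0 gives 98 → no gain ✓; to p=3.2 gives 214 − 7×3.2 = 191.6 → no gain ✓.
Moderate-case (own payoff 214 − 27×3.2 = 127.6): to p=0 gives 98 → no gain ✓; to p=6.6 gives 311 − 27×6.6 = 132.8 → profitable ✗.
Weak-case (own payoff 98): to p=3.2 gives 214 − 53×3.2 = 44.4 → no gain ✓; to p=6.6 gives 311 − 53×6.6 = -38.8 → no gain ✓.
5 of the 6 constraints hold; not an equilibrium.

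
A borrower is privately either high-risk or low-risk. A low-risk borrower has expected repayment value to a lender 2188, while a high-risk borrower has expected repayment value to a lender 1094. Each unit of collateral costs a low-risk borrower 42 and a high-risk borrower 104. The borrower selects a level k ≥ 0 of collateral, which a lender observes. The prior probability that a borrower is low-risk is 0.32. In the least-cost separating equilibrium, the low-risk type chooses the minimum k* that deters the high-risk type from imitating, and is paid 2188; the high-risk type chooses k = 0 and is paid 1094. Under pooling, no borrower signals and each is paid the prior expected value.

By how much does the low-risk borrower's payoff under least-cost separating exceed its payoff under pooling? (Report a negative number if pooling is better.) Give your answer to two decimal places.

302.11

Least-cost separating signal: k* solves 1094 = 2188 − 104·k*, so k* = (2188 − 1094)/104 ≈ 10.5192.
Low-risk type's separating payoff: 2188 − 42 × k* = 2188 − 42 × (2188 − 1094)/104 = 2188 − 45948/104 ≈ 1746.1923.
Pooling payoff: 0.32 × 2188 + 0.68 × 1094 = 1444.08.
Difference: 1746.1923 − 1444.08 = 302.1123, i.e. 302.11 to two decimal places.
The low-risk type prefers to separate.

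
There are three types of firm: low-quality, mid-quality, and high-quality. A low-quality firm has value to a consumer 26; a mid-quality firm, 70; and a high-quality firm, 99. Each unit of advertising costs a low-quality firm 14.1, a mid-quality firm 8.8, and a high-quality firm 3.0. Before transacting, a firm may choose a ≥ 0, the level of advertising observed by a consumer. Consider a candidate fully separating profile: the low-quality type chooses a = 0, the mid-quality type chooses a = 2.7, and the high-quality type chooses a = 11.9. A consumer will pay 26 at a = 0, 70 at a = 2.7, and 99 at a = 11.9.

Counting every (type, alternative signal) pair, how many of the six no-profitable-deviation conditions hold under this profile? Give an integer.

Mid-quality (own payoff 70 − 8.8×2.7 = 46.24): to a=0 gives 26 → no gain ✓; to a=11.9 gives 99 − 8.8×11.9 = -5.72 → no gain ✓.
Low-quality (own payoff 26): to a=2.7 gives 70 − 14.1×2.7 = 31.93 → profitable ✗; to a=11.9 gives 99 − 14.1×11.9 = -68.79 → no gain ✓.
High-quality (own payoff 99 − 3.0×11.9 = 63.3): to a=0 gives 26 → no gain ✓; to a=2.7 gives 70 − 3.0×2.7 = 61.9 → no gain ✓.
5 of the 6 constraints hold; not an equilibrium.

5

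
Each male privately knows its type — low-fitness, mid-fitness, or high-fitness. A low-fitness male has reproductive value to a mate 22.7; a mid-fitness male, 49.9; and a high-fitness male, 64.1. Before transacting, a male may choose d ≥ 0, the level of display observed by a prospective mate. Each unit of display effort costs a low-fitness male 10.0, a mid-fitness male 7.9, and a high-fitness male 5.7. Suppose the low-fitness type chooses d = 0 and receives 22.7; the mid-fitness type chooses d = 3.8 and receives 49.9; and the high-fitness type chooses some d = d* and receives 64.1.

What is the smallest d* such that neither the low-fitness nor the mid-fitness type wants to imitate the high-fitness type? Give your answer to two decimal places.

5.60

Low-fitness type (on-path payoff 22.7) won't mimic when 22.7 ≥ 64.1 − 10.0·d*, i.e. d* ≥ 4.14.
Mid-fitness type (on-path payoff 49.9 − 7.9×3.8 = 19.88) won't mimic when 19.88 ≥ 64.1 − 7.9·d*, i.e. d* ≥ 5.60.
Both must hold, so d* = max(4.14, 5.60) = 5.60. The mid-fitness type's constraint binds.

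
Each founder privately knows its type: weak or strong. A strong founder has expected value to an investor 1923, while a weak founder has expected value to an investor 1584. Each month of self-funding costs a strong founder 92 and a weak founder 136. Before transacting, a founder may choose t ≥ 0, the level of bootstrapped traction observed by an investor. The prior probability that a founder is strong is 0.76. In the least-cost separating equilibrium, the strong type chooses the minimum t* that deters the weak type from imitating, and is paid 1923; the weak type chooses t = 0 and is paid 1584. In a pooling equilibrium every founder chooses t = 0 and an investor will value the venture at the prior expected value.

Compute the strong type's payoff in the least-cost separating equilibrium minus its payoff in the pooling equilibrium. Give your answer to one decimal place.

Least-cost separating signal: t* solves 1584 = 1923 − 136·t*, so t* = (1923 − 1584)/136 ≈ 2.4926.
Strong type's separating payoff: 1923 − 92 × t* = 1923 − 92 × (1923 − 1584)/136 = 1923 − 31188/136 ≈ 1693.676.
Pooling payoff: 0.76 × 1923 + 0.24 × 1584 = 1841.64.
Difference: 1693.676 − 1841.64 = -147.964, i.e. -148.0 to one decimal place.
The strong type would prefer the pooling outcome.

-148.0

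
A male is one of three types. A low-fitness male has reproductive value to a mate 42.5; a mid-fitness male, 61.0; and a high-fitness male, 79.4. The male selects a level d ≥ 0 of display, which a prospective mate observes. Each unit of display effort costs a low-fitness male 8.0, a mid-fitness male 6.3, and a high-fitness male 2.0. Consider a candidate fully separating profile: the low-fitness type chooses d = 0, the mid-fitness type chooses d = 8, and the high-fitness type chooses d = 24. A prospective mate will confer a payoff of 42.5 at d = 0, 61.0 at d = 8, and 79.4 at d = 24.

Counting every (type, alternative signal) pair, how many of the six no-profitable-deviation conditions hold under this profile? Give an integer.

Low-fitness (own payoff 42.5): to d=8 gives 61.0 − 8.0×8 = -3 → no gain ✓; to d=24 gives 79.4 − 8.0×24 = -112.6 → no gain ✓.
Mid-fitness (own payoff 61.0 − 6.3×8 = 10.6): to d=0 gives 42.5 → profitable ✗; to d=24 gives 79.4 − 6.3×24 = -71.8 → no gain ✓.
High-fitness (own payoff 79.4 − 2.0×24 = 31.4): to d=0 gives 42.5 → profitable ✗; to d=8 gives 61.0 − 2.0×8 = 45 → profitable ✗.
3 of the 6 constraints hold; not an equilibrium.

3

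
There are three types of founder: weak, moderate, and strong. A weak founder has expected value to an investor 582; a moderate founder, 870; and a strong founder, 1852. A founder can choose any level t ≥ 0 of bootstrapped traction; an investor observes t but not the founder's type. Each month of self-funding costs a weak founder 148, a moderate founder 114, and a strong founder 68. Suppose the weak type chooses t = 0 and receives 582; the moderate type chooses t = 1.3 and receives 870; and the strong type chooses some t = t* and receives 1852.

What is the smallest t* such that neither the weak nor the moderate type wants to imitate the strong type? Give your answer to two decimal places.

9.91

Weak type (on-path payoff 582) won't mimic when 582 ≥ 1852 − 148·t*, i.e. t* ≥ 8.58.
Moderate type (on-path payoff 870 − 114×1.3 = 721.8) won't mimic when 721.8 ≥ 1852 − 114·t*, i.e. t* ≥ 9.91.
Both must hold, so t* = max(8.58, 9.91) = 9.91. The moderate type's constraint binds.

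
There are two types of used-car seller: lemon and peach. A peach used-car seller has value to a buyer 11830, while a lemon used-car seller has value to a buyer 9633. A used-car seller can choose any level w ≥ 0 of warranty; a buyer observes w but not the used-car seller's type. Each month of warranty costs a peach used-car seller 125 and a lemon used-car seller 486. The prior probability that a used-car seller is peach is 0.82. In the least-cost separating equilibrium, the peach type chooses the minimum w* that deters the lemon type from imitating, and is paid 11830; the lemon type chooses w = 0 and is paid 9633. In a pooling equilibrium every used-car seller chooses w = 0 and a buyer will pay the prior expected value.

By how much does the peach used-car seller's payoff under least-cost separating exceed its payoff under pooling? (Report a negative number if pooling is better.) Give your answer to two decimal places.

-169.61

Least-cost separating signal: w* solves 9633 = 11830 − 486·w*, so w* = (11830 − 9633)/486 ≈ 4.5206.
Peach type's separating payoff: 11830 − 125 × w* = 11830 − 125 × (11830 − 9633)/486 = 11830 − 274625/486 ≈ 11264.9280.
Pooling payoff: 0.82 × 11830 + 0.18 × 9633 = 11434.54.
Difference: 11264.9280 − 11434.54 = -169.612, i.e. -169.61 to two decimal places.
The peach type would prefer the pooling outcome.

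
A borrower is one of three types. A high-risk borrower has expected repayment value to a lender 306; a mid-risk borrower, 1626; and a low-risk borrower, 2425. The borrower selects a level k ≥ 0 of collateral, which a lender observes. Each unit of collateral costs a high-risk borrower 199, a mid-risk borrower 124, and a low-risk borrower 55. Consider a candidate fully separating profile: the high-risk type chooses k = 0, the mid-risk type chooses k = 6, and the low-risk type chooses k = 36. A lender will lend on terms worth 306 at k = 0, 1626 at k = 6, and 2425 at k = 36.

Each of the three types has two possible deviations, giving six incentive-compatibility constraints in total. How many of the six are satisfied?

Low-risk (own payoff 2425 − 55×36 = 445): to k=0 gives 306 → no gain ✓; to k=6 gives 1626 − 55×6 = 1296 → profitable ✗.
Mid-risk (own payoff 1626 − 124×6 = 882): to k=0 gives 306 → no gain ✓; to k=36 gives 2425 − 124×36 = -2039 → no gain ✓.
High-risk (own payoff 306): to k=6 gives 1626 − 199×6 = 432 → profitable ✗; to k=36 gives 2425 − 199×36 = -4739 → no gain ✓.
4 of the 6 constraints hold; not an equilibrium.

4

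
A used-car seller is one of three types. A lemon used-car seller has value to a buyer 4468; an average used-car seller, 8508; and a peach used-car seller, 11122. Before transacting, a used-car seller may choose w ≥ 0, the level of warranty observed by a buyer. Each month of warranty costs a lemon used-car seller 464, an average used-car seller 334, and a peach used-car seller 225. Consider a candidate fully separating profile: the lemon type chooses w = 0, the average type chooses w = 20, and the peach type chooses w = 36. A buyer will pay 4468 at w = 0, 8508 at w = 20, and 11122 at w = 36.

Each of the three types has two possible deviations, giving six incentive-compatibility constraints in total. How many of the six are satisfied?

Lemon (own payoff 4468): to w=20 gives 8508 − 464×20 = -772 → no gain ✓; to w=36 gives 11122 − 464×36 = -5582 → no gain ✓.
Average (own payoff 8508 − 334×20 = 1828): to w=0 gives 4468 → profitable ✗; to w=36 gives 11122 − 334×36 = -902 → no gain ✓.
Peach (own payoff 11122 − 225×36 = 3022): to w=0 gives 4468 → profitable ✗; to w=20 gives 8508 − 225×20 = 4008 → profitable ✗.
3 of the 6 constraints hold; not an equilibrium.

3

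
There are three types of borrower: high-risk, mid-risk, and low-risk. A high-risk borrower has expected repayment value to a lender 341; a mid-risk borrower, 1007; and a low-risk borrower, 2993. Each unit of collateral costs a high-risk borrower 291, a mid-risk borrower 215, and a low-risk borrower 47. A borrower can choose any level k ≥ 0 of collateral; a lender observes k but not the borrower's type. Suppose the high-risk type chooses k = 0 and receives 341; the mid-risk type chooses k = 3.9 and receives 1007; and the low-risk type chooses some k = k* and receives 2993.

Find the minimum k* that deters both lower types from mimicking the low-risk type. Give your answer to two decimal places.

13.14

Mid-risk type (on-path payoff 1007 − 215×3.9 = 168.5) won't mimic when 168.5 ≥ 2993 − 215·k*, i.e. k* ≥ 13.14.
High-risk type (on-path payoff 341) won't mimic when 341 ≥ 2993 − 291·k*, i.e. k* ≥ 9.11.
Both must hold, so k* = max(9.11, 13.14) = 13.14. The mid-risk type's constraint binds.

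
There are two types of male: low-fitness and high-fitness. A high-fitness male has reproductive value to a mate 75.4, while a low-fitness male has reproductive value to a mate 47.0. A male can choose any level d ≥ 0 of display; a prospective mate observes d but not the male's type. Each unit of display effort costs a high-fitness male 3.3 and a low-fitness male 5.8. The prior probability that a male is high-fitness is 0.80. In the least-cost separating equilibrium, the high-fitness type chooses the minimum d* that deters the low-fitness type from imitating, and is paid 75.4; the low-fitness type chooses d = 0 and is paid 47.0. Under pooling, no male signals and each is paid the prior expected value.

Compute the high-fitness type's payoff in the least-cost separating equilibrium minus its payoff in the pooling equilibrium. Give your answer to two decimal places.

Least-cost separating signal: d* solves 47.0 = 75.4 − 5.8·d*, so d* = (75.4 − 47.0)/5.8 ≈ 4.8966.
High-fitness type's separating payoff: 75.4 − 3.3 × d* = 75.4 − 3.3 × (75.4 − 47.0)/5.8 = 75.4 − 93.72/5.8 ≈ 59.2414.
Pooling payoff: 0.80 × 75.4 + 0.20 × 47.0 = 69.72.
Difference: 59.2414 − 69.72 = -10.4786, i.e. -10.48 to two decimal places.
The high-fitness type would prefer the pooling outcome.

-10.48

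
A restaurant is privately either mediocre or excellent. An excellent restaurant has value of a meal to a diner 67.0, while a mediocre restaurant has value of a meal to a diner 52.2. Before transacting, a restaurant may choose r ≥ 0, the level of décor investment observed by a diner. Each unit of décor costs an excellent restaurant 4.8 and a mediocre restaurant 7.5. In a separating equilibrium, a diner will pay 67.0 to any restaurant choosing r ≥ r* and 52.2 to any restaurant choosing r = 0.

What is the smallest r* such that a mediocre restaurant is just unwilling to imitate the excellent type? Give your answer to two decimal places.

1.97

A mediocre restaurant choosing r = 0 receives 52.2.
Imitating at r* instead would pay 67.0 at cost 7.5·r*, netting 67.0 − 7.5·r*.
Indifference: 52.2 = 67.0 − 7.5·r*, so r* = (67.0 − 52.2) / 7.5 ≈ 1.97.
This is the mediocre type's binding incentive-compatibility constraint; any r ≥ 1.97 sustains separation on that side.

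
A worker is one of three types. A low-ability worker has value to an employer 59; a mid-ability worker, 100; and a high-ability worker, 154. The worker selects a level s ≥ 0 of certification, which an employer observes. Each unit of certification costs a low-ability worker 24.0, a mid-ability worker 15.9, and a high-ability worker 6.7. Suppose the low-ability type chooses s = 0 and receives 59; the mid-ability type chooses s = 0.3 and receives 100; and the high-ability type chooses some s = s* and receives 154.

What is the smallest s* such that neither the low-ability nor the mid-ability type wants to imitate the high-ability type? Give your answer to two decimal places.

3.96

Mid-ability type (on-path payoff 100 − 15.9×0.3 = 95.23) won't mimic when 95.23 ≥ 154 − 15.9·s*, i.e. s* ≥ 3.70.
Low-ability type (on-path payoff 59) won't mimic when 59 ≥ 154 − 24.0·s*, i.e. s* ≥ 3.96.
Both must hold, so s* = max(3.96, 3.70) = 3.96. The low-ability type's constraint binds.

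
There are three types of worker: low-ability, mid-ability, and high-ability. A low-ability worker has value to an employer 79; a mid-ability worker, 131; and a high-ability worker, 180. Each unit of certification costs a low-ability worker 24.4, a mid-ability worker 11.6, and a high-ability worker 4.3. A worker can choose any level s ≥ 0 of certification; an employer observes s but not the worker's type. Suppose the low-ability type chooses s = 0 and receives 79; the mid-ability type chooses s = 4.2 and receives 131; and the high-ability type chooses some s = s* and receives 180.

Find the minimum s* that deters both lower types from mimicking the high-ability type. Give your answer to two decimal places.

Low-ability type (on-path payoff 79) won't mimic when 79 ≥ 180 − 24.4·s*, i.e. s* ≥ 4.14.
Mid-ability type (on-path payoff 131 − 11.6×4.2 = 82.28) won't mimic when 82.28 ≥ 180 − 11.6·s*, i.e. s* ≥ 8.42.
Both must hold, so s* = max(4.14, 8.42) = 8.42. The mid-ability type's constraint binds.

8.42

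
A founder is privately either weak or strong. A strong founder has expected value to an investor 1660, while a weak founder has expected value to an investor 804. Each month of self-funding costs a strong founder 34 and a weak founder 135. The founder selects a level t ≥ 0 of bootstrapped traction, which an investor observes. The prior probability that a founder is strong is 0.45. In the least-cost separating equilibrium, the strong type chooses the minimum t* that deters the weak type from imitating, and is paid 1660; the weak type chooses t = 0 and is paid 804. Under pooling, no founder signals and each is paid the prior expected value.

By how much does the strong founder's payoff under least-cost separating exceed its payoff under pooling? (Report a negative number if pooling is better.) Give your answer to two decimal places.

255.21

Least-cost separating signal: t* solves 804 = 1660 − 135·t*, so t* = (1660 − 804)/135 ≈ 6.3407.
Strong type's separating payoff: 1660 − 34 × t* = 1660 − 34 × (1660 − 804)/135 = 1660 − 29104/135 ≈ 1444.4148.
Pooling payoff: 0.45 × 1660 + 0.55 × 804 = 1189.2.
Difference: 1444.4148 − 1189.2 = 255.2148, i.e. 255.21 to two decimal places.
The strong type prefers to separate.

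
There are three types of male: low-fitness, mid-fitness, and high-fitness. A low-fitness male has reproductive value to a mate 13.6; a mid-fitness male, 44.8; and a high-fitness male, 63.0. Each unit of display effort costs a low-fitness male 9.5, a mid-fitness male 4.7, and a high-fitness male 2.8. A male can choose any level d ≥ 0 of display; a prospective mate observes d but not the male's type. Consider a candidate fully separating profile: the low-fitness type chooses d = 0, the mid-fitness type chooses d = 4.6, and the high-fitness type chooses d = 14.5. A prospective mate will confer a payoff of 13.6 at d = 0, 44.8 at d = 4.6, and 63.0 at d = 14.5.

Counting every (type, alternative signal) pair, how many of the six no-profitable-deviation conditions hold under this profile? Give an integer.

Mid-fitness (own payoff 44.8 − 4.7×4.6 = 23.18): to d=0 gives 13.6 → no gain ✓; to d=14.5 gives 63.0 − 4.7×14.5 = -5.15 → no gain ✓.
High-fitness (own payoff 63.0 − 2.8×14.5 = 22.4): to d=0 gives 13.6 → no gain ✓; to d=4.6 gives 44.8 − 2.8×4.6 = 31.92 → profitable ✗.
Low-fitness (own payoff 13.6): to d=4.6 gives 44.8 − 9.5×4.6 = 1.1 → no gain ✓; to d=14.5 gives 63.0 − 9.5×14.5 = -74.75 → no gain ✓.
5 of the 6 constraints hold; not an equilibrium.

5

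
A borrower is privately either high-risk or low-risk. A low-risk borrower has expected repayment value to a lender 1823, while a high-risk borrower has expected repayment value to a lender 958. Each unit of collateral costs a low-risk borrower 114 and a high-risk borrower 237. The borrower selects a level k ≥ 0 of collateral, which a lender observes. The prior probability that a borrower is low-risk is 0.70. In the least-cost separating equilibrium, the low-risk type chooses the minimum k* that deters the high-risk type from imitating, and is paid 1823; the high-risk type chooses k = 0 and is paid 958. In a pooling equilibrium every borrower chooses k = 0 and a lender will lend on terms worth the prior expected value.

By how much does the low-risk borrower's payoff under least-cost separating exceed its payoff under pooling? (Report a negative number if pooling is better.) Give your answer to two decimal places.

Least-cost separating signal: k* solves 958 = 1823 − 237·k*, so k* = (1823 − 958)/237 ≈ 3.6498.
Low-risk type's separating payoff: 1823 − 114 × k* = 1823 − 114 × (1823 − 958)/237 = 1823 − 98610/237 ≈ 1406.9241.
Pooling payoff: 0.70 × 1823 + 0.30 × 958 = 1563.5.
Difference: 1406.9241 − 1563.5 = -156.5759, i.e. -156.58 to two decimal places.
The low-risk type would prefer the pooling outcome.

-156.58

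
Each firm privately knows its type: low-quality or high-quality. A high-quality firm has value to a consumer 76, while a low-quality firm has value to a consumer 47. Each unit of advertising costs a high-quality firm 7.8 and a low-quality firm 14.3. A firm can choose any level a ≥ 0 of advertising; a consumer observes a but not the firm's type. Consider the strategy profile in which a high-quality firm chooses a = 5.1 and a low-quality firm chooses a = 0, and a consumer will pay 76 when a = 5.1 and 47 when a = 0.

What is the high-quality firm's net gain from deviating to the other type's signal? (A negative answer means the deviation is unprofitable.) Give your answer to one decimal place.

Playing a = 5.1 the high-quality firm receives 76 − 7.8 × 5.1 = 36.22.
Deviating to a = 0 yields 47 instead.
Gain from deviating: 47 − 36.22 = 10.78, i.e. 10.8 to one decimal place.
The gain is positive, so the high-quality type's incentive-compatibility constraint is violated — this profile is not a separating equilibrium.

10.8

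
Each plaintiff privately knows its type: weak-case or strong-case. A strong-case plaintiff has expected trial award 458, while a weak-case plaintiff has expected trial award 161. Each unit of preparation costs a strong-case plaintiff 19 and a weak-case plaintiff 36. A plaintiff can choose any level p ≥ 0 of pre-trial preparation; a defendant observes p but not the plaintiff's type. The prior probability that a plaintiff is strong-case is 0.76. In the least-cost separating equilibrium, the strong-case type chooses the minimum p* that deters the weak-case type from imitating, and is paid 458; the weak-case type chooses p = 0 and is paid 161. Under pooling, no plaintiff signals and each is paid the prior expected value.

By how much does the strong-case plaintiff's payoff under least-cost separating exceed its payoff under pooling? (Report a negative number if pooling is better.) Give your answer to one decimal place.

-85.5

Least-cost separating signal: p* solves 161 = 458 − 36·p*, so p* = (458 − 161)/36 = 8.25.
Strong-case type's separating payoff: 458 − 19 × p* = 458 − 19 × (458 − 161)/36 = 458 − 5643/36 = 301.25.
Pooling payoff: 0.76 × 458 + 0.24 × 161 = 386.72.
Difference: 301.25 − 386.72 = -85.47, i.e. -85.5 to one decimal place.
The strong-case type would prefer the pooling outcome.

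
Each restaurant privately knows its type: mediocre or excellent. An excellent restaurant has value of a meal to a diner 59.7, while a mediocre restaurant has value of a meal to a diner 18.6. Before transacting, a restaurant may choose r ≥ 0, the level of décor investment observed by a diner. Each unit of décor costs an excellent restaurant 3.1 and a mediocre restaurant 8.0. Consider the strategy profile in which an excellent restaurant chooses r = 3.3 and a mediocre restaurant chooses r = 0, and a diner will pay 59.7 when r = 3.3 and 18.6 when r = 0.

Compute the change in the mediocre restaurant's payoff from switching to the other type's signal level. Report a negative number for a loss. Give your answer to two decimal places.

14.70

Playing r = 0 the mediocre restaurant receives 18.6.
Deviating to r = 3.3 brings payment 59.7 at cost 8.0 × 3.3 = 26.4, netting 33.3.
Gain from deviating: 33.3 − 18.6 = 14.70.
The gain is positive, so the mediocre type's incentive-compatibility constraint is violated — this profile is not a separating equilibrium.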